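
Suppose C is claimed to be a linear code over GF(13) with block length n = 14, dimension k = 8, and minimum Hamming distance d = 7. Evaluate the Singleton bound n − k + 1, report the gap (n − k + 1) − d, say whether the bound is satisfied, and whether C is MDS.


Singleton RHS = n − k + 1 = 7, slack = 0, bound satisfied, MDS.

Singleton bound: d ≤ n − k + 1.
Here n = 14, k = 8, so n − k + 1 = 7.
Given d = 7, check d ≤ 7: YES.
Slack = (n − k + 1) − d = 0.
The code is MDS (slack = 0).
Description: the claimed parameters are [14, 8, 7]_13; such a code would be MDS (meets Singleton bound).


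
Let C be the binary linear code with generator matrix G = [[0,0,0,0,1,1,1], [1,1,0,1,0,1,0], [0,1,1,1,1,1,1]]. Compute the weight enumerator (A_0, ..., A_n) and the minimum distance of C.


Weight distribution: A_0 = 1, A_3 = 3, A_4 = 2, A_5 = 1, A_6 = 1. Minimum distance d = 3.

Enumerate all 2^3 = 8 messages m ∈ F_2^3.
For each, compute codeword c = mG in F_2^7, then tally its weight.
  m = 000 → c = 0000000, weight = 0.
  m = 100 → c = 0000111, weight = 3.
  m = 010 → c = 1101010, weight = 4.
  m = 110 → c = 1101101, weight = 5.
  m = 001 → c = 0111111, weight = 6.
  m = 101 → c = 0111000, weight = 3.
  m = 011 → c = 1010101, weight = 4.
  m = 111 → c = 1010010, weight = 3.
Tally weights:
  weight 0: 1 codewords.
  weight 3: 3 codewords.
  weight 4: 2 codewords.
  weight 5: 1 codewords.
  weight 6: 1 codewords.
Minimum distance d = smallest w > 0 with A_w > 0 = 3.
Sanity: Σ A_w = 8 = 2^3 = 8 ✓.


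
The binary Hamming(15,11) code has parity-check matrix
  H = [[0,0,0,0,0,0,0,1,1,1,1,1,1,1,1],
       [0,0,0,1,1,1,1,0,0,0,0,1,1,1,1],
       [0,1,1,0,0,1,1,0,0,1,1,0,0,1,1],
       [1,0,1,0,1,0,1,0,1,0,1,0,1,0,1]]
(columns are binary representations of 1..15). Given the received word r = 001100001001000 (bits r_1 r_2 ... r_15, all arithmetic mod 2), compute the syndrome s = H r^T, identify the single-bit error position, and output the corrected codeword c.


s = (0, 0, 1, 0)^T, error position = 2, corrected codeword c = 011100001001000

Compute s = H r^T mod 2 one row at a time:
  s_1 = 0 + 1 + 0 + 0 + 1 + 0 + 0 + 0 = 2 ≡ 0 (mod 2).
  s_2 = 1 + 0 + 0 + 0 + 1 + 0 + 0 + 0 = 2 ≡ 0 (mod 2).
  s_3 = 0 + 1 + 0 + 0 + 0 + 0 + 0 + 0 = 1 ≡ 1 (mod 2).
  s_4 = 0 + 1 + 0 + 0 + 1 + 0 + 0 + 0 = 2 ≡ 0 (mod 2).
s = (0, 0, 1, 0)^T — this equals column 2 of H (binary 0010), so error is at position 2.
Correct: flip bit 2 of r = 001100001001000 to get c = 011100001001000.


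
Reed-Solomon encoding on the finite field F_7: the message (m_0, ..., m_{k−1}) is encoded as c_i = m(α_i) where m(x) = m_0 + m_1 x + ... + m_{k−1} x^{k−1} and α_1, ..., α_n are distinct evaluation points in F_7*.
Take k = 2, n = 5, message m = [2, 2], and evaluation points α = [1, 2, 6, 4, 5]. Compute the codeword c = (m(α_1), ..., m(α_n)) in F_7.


c = [4, 6, 0, 3, 5]

Message polynomial: m(x) = 2 + 2·x (mod 7).
For each evaluation point α_i, compute m(α_i) mod 7:
  α_1 = 1: Horner steps 2 → 4, so m(1) = 4.
  α_2 = 2: Horner steps 2 → 6, so m(2) = 6.
  α_3 = 6: Horner steps 2 → 0, so m(6) = 0.
  α_4 = 4: Horner steps 2 → 3, so m(4) = 3.
  α_5 = 5: Horner steps 2 → 5, so m(5) = 5.
Codeword c = [4, 6, 0, 3, 5] ∈ F_7^5.


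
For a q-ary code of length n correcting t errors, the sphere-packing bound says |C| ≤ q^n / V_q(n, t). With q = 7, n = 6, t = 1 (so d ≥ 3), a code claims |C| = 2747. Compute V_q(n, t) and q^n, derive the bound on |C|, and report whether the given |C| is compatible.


V_q(n, t) = 37, q^n = 117649, Hamming bound = 3179, |C| = 2747 ≤ bound (satisfied).

Step 1: Compute V_q(n, t) = Σ_{j=0}^1 C(n, j) (q−1)^j.
  j = 0: C(6,0)·(6)^0 = 1·1 = 1.
  j = 1: C(6,1)·(6)^1 = 6·6 = 36.
  V_q(n, t) = 1 + 36 = 37.
Step 2: q^n = 7^6 = 117649.
Step 3: Hamming bound ⌊q^n / V_q(n,t)⌋ = ⌊117649/37⌋ = 3179.
Step 4: Compare |C| = 2747 to 3179: satisfied.
The claimed |C| lies below the Hamming bound.


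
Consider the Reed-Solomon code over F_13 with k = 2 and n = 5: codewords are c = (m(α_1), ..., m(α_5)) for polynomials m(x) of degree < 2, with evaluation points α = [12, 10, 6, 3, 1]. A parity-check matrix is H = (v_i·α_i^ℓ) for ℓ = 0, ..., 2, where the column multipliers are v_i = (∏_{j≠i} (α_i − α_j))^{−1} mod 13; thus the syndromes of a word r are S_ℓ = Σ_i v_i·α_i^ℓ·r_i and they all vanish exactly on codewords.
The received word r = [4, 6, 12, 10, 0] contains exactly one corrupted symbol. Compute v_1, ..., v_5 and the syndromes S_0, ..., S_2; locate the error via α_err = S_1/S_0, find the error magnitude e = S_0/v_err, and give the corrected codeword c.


S = (8, 5, 8), error at position 1, error magnitude e = 1, c = [3, 6, 12, 10, 0].

Step 1: column multipliers v_i = (∏_{j≠i}(α_i − α_j))^{−1} mod 13.
  i = 1 (α = 12): (12−10)(12−6)(12−3)(12−1) = 2·6·9·11 = 1188 ≡ 5, so v_1 = 5^{−1} = 8 (mod 13).
  i = 2 (α = 10): (10−12)(10−6)(10−3)(10−1) = (−2)·4·7·9 = −504 ≡ 3, so v_2 = 3^{−1} = 9 (mod 13).
  i = 3 (α = 6): (6−12)(6−10)(6−3)(6−1) = (−6)·(−4)·3·5 = 360 ≡ 9, so v_3 = 9^{−1} = 3 (mod 13).
  i = 4 (α = 3): (3−12)(3−10)(3−6)(3−1) = (−9)·(−7)·(−3)·2 = −378 ≡ 12, so v_4 = 12^{−1} = 12 (mod 13).
  i = 5 (α = 1): (1−12)(1−10)(1−6)(1−3) = (−11)·(−9)·(−5)·(−2) = 990 ≡ 2, so v_5 = 2^{−1} = 7 (mod 13).
  v = [8, 9, 3, 12, 7].
Step 2: syndromes of r = [4, 6, 12, 10, 0] (all sums mod 13).
  S_0 = Σ v_i r_i = 8·4 + 9·6 + 3·12 + 12·10 + 7·0 = 242 ≡ 8.
  S_1 = Σ v_i α_i r_i = 8·12·4 + 9·10·6 + 3·6·12 + 12·3·10 + 7·1·0 = 1500 ≡ 5.
  α_i^2 mod 13 = [1, 9, 10, 9, 1].
  S_2 = Σ v_i α_i^2 r_i = 8·1·4 + 9·9·6 + 3·10·12 + 12·9·10 + 7·1·0 = 1958 ≡ 8.
  S = (8, 5, 8) ≠ 0, so r is not a codeword (an error is present).
Step 3: locate the error. For a single error e at position i, S_ℓ = v_i·e·α_i^ℓ, so α_err = S_1/S_0.
  S_0^{−1} = 8^{−1} = 5 (mod 13), so α_err = 5·5 = 25 ≡ 12 = α_1. Error position i = 1.
  Consistency check: S_2/S_1 = 8·8 = 64 ≡ 12 = α_err ✓ (single-error assumption holds).
Step 4: error magnitude e = S_0/v_1 = S_0·∏_{j≠1}(α_1 − α_j) = 8·5 = 40 ≡ 1 (mod 13).
Step 5: correct position 1: c_1 = r_1 − e = 4 − 1 ≡ 3 (mod 13). Hence c = [3, 6, 12, 10, 0].
  Check: interpolating c through the α_i gives m(x) = 8 + 5·x (degree < 2) with m(α_i) = c_i for every i, so c is indeed a codeword.


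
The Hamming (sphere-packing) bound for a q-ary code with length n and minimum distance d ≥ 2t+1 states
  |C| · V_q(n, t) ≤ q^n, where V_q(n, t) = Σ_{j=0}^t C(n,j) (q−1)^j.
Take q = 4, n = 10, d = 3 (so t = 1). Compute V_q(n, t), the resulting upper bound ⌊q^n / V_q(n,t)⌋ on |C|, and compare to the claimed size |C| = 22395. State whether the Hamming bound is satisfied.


V_q(n, t) = 31, q^n = 1048576, Hamming bound = 33825, |C| = 22395 ≤ bound (satisfied).

Step 1: Compute V_q(n, t) = Σ_{j=0}^1 C(n, j) (q−1)^j.
  j = 0: C(10,0)·(3)^0 = 1·1 = 1.
  j = 1: C(10,1)·(3)^1 = 10·3 = 30.
  V_q(n, t) = 1 + 30 = 31.
Step 2: q^n = 4^10 = 1048576.
Step 3: Hamming bound ⌊q^n / V_q(n,t)⌋ = ⌊1048576/31⌋ = 33825.
Step 4: Compare |C| = 22395 to 33825: satisfied.
The claimed |C| lies below the Hamming bound.


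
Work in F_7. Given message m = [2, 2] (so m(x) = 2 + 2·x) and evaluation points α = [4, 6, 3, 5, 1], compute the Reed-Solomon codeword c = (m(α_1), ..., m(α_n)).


c = [3, 0, 1, 5, 4]

Message polynomial: m(x) = 2 + 2·x (mod 7).
For each evaluation point α_i, compute m(α_i) mod 7:
  α_1 = 4: Horner steps 2 → 3, so m(4) = 3.
  α_2 = 6: Horner steps 2 → 0, so m(6) = 0.
  α_3 = 3: Horner steps 2 → 1, so m(3) = 1.
  α_4 = 5: Horner steps 2 → 5, so m(5) = 5.
  α_5 = 1: Horner steps 2 → 4, so m(1) = 4.
Codeword c = [3, 0, 1, 5, 4] ∈ F_7^5.


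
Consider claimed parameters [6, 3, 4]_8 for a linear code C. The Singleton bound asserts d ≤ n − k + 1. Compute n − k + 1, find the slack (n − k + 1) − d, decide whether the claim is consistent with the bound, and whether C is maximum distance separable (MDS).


Singleton RHS = n − k + 1 = 4, slack = 0, bound satisfied, MDS.

Singleton bound: d ≤ n − k + 1.
Here n = 6, k = 3, so n − k + 1 = 4.
Given d = 4, check d ≤ 4: YES.
Slack = (n − k + 1) − d = 0.
The code is MDS (slack = 0).
Description: the claimed parameters are [6, 3, 4]_8; such a code would be MDS (meets Singleton bound).


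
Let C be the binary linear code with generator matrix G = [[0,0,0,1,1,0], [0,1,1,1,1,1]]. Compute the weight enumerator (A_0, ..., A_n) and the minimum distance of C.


Weight distribution: A_0 = 1, A_2 = 1, A_3 = 1, A_5 = 1. Minimum distance d = 2.

Enumerate all 2^2 = 4 messages m ∈ F_2^2.
For each, compute codeword c = mG in F_2^6, then tally its weight.
  m = 00 → c = 000000, weight = 0.
  m = 10 → c = 000110, weight = 2.
  m = 01 → c = 011111, weight = 5.
  m = 11 → c = 011001, weight = 3.
Tally weights:
  weight 0: 1 codewords.
  weight 2: 1 codewords.
  weight 3: 1 codewords.
  weight 5: 1 codewords.
Minimum distance d = smallest w > 0 with A_w > 0 = 2.
Sanity: Σ A_w = 4 = 2^2 = 4 ✓.


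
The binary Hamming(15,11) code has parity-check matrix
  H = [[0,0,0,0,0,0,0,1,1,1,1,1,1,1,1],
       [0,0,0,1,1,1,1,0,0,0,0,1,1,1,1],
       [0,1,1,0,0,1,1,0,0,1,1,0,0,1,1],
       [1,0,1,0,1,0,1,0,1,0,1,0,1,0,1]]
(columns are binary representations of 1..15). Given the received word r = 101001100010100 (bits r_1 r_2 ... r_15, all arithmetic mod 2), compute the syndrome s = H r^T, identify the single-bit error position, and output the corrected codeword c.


s = (0, 1, 0, 1)^T, error position = 5, corrected codeword c = 101011100010100

Compute s = H r^T mod 2 one row at a time:
  s_1 = 0 + 0 + 0 + 1 + 0 + 1 + 0 + 0 = 2 ≡ 0 (mod 2).
  s_2 = 0 + 0 + 1 + 1 + 0 + 1 + 0 + 0 = 3 ≡ 1 (mod 2).
  s_3 = 0 + 1 + 1 + 1 + 0 + 1 + 0 + 0 = 4 ≡ 0 (mod 2).
  s_4 = 1 + 1 + 0 + 1 + 0 + 1 + 1 + 0 = 5 ≡ 1 (mod 2).
s = (0, 1, 0, 1)^T — this equals column 5 of H (binary 0101), so error is at position 5.
Correct: flip bit 5 of r = 101001100010100 to get c = 101011100010100.


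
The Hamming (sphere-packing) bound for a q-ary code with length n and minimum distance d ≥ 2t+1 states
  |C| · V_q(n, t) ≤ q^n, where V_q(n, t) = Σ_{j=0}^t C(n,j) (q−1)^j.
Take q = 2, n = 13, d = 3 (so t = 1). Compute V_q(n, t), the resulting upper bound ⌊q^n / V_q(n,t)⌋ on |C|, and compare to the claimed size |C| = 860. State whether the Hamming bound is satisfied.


V_q(n, t) = 14, q^n = 8192, Hamming bound = 585, |C| = 860 > bound (violated).

Step 1: Compute V_q(n, t) = Σ_{j=0}^1 C(n, j) (q−1)^j.
  j = 0: C(13,0)·(1)^0 = 1·1 = 1.
  j = 1: C(13,1)·(1)^1 = 13·1 = 13.
  V_q(n, t) = 1 + 13 = 14.
Step 2: q^n = 2^13 = 8192.
Step 3: Hamming bound ⌊q^n / V_q(n,t)⌋ = ⌊8192/14⌋ = 585.
Step 4: Compare |C| = 860 to 585: violated.
The claimed |C| lies above the Hamming bound, so no 2-ary code of length 13 with d ≥ 3 can have 860 codewords.


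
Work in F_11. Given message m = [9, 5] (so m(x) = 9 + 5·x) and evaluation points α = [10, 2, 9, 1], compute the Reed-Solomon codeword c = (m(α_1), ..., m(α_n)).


c = [4, 8, 10, 3]

Message polynomial: m(x) = 9 + 5·x (mod 11).
For each evaluation point α_i, compute m(α_i) mod 11:
  α_1 = 10: Horner steps 5 → 4, so m(10) = 4.
  α_2 = 2: Horner steps 5 → 8, so m(2) = 8.
  α_3 = 9: Horner steps 5 → 10, so m(9) = 10.
  α_4 = 1: Horner steps 5 → 3, so m(1) = 3.
Codeword c = [4, 8, 10, 3] ∈ F_11^4.


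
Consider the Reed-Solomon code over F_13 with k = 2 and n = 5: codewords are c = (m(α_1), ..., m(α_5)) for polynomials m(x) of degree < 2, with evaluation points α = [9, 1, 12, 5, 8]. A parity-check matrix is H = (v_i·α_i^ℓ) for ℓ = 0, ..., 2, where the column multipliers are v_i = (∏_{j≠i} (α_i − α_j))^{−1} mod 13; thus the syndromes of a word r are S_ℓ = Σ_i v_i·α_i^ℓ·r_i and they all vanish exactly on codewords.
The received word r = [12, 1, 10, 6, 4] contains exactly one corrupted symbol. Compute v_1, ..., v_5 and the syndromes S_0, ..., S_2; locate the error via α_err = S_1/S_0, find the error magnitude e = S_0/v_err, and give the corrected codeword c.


S = (2, 2, 2), error at position 2, error magnitude e = 1, c = [12, 0, 10, 6, 4].

Step 1: column multipliers v_i = (∏_{j≠i}(α_i − α_j))^{−1} mod 13.
  i = 1 (α = 9): (9−1)(9−12)(9−5)(9−8) = 8·(−3)·4·1 = −96 ≡ 8, so v_1 = 8^{−1} = 5 (mod 13).
  i = 2 (α = 1): (1−9)(1−12)(1−5)(1−8) = (−8)·(−11)·(−4)·(−7) = 2464 ≡ 7, so v_2 = 7^{−1} = 2 (mod 13).
  i = 3 (α = 12): (12−9)(12−1)(12−5)(12−8) = 3·11·7·4 = 924 ≡ 1, so v_3 = 1^{−1} = 1 (mod 13).
  i = 4 (α = 5): (5−9)(5−1)(5−12)(5−8) = (−4)·4·(−7)·(−3) = −336 ≡ 2, so v_4 = 2^{−1} = 7 (mod 13).
  i = 5 (α = 8): (8−9)(8−1)(8−12)(8−5) = (−1)·7·(−4)·3 = 84 ≡ 6, so v_5 = 6^{−1} = 11 (mod 13).
  v = [5, 2, 1, 7, 11].
Step 2: syndromes of r = [12, 1, 10, 6, 4] (all sums mod 13).
  S_0 = Σ v_i r_i = 5·12 + 2·1 + 1·10 + 7·6 + 11·4 = 158 ≡ 2.
  S_1 = Σ v_i α_i r_i = 5·9·12 + 2·1·1 + 1·12·10 + 7·5·6 + 11·8·4 = 1224 ≡ 2.
  α_i^2 mod 13 = [3, 1, 1, 12, 12].
  S_2 = Σ v_i α_i^2 r_i = 5·3·12 + 2·1·1 + 1·1·10 + 7·12·6 + 11·12·4 = 1224 ≡ 2.
  S = (2, 2, 2) ≠ 0, so r is not a codeword (an error is present).
Step 3: locate the error. For a single error e at position i, S_ℓ = v_i·e·α_i^ℓ, so α_err = S_1/S_0.
  S_0^{−1} = 2^{−1} = 7 (mod 13), so α_err = 2·7 = 14 ≡ 1 = α_2. Error position i = 2.
  Consistency check: S_2/S_1 = 2·7 = 14 ≡ 1 = α_err ✓ (single-error assumption holds).
Step 4: error magnitude e = S_0/v_2 = S_0·∏_{j≠2}(α_2 − α_j) = 2·7 = 14 ≡ 1 (mod 13).
Step 5: correct position 2: c_2 = r_2 − e = 1 − 1 ≡ 0 (mod 13). Hence c = [12, 0, 10, 6, 4].
  Check: interpolating c through the α_i gives m(x) = 5 + 8·x (degree < 2) with m(α_i) = c_i for every i, so c is indeed a codeword.


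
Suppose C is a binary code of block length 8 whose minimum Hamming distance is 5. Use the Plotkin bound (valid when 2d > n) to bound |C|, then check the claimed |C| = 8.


Plotkin bound M ≤ 4; given |C| = 8 > bound (violated).

Check applicability: 2d = 10, n = 8.
2d − n = 2 > 0, so Plotkin applies.
Compute d/(2d−n) = 5/2 ≈ 2.5000.
⌊d/(2d−n)⌋ = 2.
Plotkin bound: M ≤ 2·2 = 4.
Given |C| = 8, check: VIOLATED.
This |C| is above the Plotkin bound, so no binary code with n = 8, d = 5 and 8 codewords exists.


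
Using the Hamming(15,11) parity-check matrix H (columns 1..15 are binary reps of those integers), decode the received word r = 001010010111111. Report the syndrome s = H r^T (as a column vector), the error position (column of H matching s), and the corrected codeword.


s = (1, 1, 1, 1)^T, error position = 15, corrected codeword c = 001010010111110

Compute s = H r^T mod 2 one row at a time:
  s_1 = 1 + 0 + 1 + 1 + 1 + 1 + 1 + 1 = 7 ≡ 1 (mod 2).
  s_2 = 0 + 1 + 0 + 0 + 1 + 1 + 1 + 1 = 5 ≡ 1 (mod 2).
  s_3 = 0 + 1 + 0 + 0 + 1 + 1 + 1 + 1 = 5 ≡ 1 (mod 2).
  s_4 = 0 + 1 + 1 + 0 + 0 + 1 + 1 + 1 = 5 ≡ 1 (mod 2).
s = (1, 1, 1, 1)^T — this equals column 15 of H (binary 1111), so error is at position 15.
Correct: flip bit 15 of r = 001010010111111 to get c = 001010010111110.


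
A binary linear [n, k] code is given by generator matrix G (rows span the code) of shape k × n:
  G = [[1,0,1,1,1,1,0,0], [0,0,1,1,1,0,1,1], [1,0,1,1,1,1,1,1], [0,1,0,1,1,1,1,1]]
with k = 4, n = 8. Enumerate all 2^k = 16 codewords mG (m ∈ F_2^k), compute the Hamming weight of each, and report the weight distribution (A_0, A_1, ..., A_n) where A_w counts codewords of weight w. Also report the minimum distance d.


Weight distribution: A_0 = 1, A_2 = 2, A_3 = 3, A_4 = 3, A_5 = 4, A_6 = 2, A_7 = 1. Minimum distance d = 2.

Enumerate all 2^4 = 16 messages m ∈ F_2^4.
For each, compute codeword c = mG in F_2^8, then tally its weight.
  m = 0000 → c = 00000000, weight = 0.
  m = 1000 → c = 10111100, weight = 5.
  m = 0100 → c = 00111011, weight = 5.
  m = 1100 → c = 10000111, weight = 4.
  m = 0010 → c = 10111111, weight = 7.
  m = 1010 → c = 00000011, weight = 2.
  m = 0110 → c = 10000100, weight = 2.
  m = 1110 → c = 00111000, weight = 3.
  m = 0001 → c = 01011111, weight = 6.
  m = 1001 → c = 11100011, weight = 5.
  m = 0101 → c = 01100100, weight = 3.
  m = 1101 → c = 11011000, weight = 4.
  m = 0011 → c = 11100000, weight = 3.
  m = 1011 → c = 01011100, weight = 4.
  m = 0111 → c = 11011011, weight = 6.
  m = 1111 → c = 01100111, weight = 5.
Tally weights:
  weight 0: 1 codewords.
  weight 2: 2 codewords.
  weight 3: 3 codewords.
  weight 4: 3 codewords.
  weight 5: 4 codewords.
  weight 6: 2 codewords.
  weight 7: 1 codewords.
Minimum distance d = smallest w > 0 with A_w > 0 = 2.
Sanity: Σ A_w = 16 = 2^4 = 16 ✓.


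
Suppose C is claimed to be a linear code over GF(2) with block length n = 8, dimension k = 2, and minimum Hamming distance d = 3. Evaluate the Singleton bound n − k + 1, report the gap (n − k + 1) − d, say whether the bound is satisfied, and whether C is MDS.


Singleton RHS = n − k + 1 = 7, slack = 4, bound satisfied, not MDS.

Singleton bound: d ≤ n − k + 1.
Here n = 8, k = 2, so n − k + 1 = 7.
Given d = 3, check d ≤ 7: YES.
Slack = (n − k + 1) − d = 4.
The code is NOT MDS (slack = 4 > 0).
Description: the claimed parameters are [8, 2, 3]_2; such a code would be non-MDS.


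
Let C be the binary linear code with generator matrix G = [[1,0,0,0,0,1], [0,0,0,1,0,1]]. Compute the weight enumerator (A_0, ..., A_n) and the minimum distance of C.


Weight distribution: A_0 = 1, A_2 = 3. Minimum distance d = 2.

Enumerate all 2^2 = 4 messages m ∈ F_2^2.
For each, compute codeword c = mG in F_2^6, then tally its weight.
  m = 00 → c = 000000, weight = 0.
  m = 10 → c = 100001, weight = 2.
  m = 01 → c = 000101, weight = 2.
  m = 11 → c = 100100, weight = 2.
Tally weights:
  weight 0: 1 codewords.
  weight 2: 3 codewords.
Minimum distance d = smallest w > 0 with A_w > 0 = 2.
Sanity: Σ A_w = 4 = 2^2 = 4 ✓.


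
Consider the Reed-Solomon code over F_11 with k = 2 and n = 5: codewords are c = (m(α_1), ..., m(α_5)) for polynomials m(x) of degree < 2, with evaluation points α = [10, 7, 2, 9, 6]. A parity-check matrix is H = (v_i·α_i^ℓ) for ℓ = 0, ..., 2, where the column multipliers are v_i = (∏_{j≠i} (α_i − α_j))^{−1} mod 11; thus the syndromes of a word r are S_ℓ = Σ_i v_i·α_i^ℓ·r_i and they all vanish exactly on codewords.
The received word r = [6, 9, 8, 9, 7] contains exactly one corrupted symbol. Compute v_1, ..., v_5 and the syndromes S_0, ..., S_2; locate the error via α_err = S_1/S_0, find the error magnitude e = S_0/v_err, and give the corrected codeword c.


S = (2, 3, 10), error at position 2, error magnitude e = 5, c = [6, 4, 8, 9, 7].

Step 1: column multipliers v_i = (∏_{j≠i}(α_i − α_j))^{−1} mod 11.
  i = 1 (α = 10): (10−7)(10−2)(10−9)(10−6) = 3·8·1·4 = 96 ≡ 8, so v_1 = 8^{−1} = 7 (mod 11).
  i = 2 (α = 7): (7−10)(7−2)(7−9)(7−6) = (−3)·5·(−2)·1 = 30 ≡ 8, so v_2 = 8^{−1} = 7 (mod 11).
  i = 3 (α = 2): (2−10)(2−7)(2−9)(2−6) = (−8)·(−5)·(−7)·(−4) = 1120 ≡ 9, so v_3 = 9^{−1} = 5 (mod 11).
  i = 4 (α = 9): (9−10)(9−7)(9−2)(9−6) = (−1)·2·7·3 = −42 ≡ 2, so v_4 = 2^{−1} = 6 (mod 11).
  i = 5 (α = 6): (6−10)(6−7)(6−2)(6−9) = (−4)·(−1)·4·(−3) = −48 ≡ 7, so v_5 = 7^{−1} = 8 (mod 11).
  v = [7, 7, 5, 6, 8].
Step 2: syndromes of r = [6, 9, 8, 9, 7] (all sums mod 11).
  S_0 = Σ v_i r_i = 7·6 + 7·9 + 5·8 + 6·9 + 8·7 = 255 ≡ 2.
  S_1 = Σ v_i α_i r_i = 7·10·6 + 7·7·9 + 5·2·8 + 6·9·9 + 8·6·7 = 1763 ≡ 3.
  α_i^2 mod 11 = [1, 5, 4, 4, 3].
  S_2 = Σ v_i α_i^2 r_i = 7·1·6 + 7·5·9 + 5·4·8 + 6·4·9 + 8·3·7 = 901 ≡ 10.
  S = (2, 3, 10) ≠ 0, so r is not a codeword (an error is present).
Step 3: locate the error. For a single error e at position i, S_ℓ = v_i·e·α_i^ℓ, so α_err = S_1/S_0.
  S_0^{−1} = 2^{−1} = 6 (mod 11), so α_err = 3·6 = 18 ≡ 7 = α_2. Error position i = 2.
  Consistency check: S_2/S_1 = 10·4 = 40 ≡ 7 = α_err ✓ (single-error assumption holds).
Step 4: error magnitude e = S_0/v_2 = S_0·∏_{j≠2}(α_2 − α_j) = 2·8 = 16 ≡ 5 (mod 11).
Step 5: correct position 2: c_2 = r_2 − e = 9 − 5 ≡ 4 (mod 11). Hence c = [6, 4, 8, 9, 7].
  Check: interpolating c through the α_i gives m(x) = 3 + 8·x (degree < 2) with m(α_i) = c_i for every i, so c is indeed a codeword.


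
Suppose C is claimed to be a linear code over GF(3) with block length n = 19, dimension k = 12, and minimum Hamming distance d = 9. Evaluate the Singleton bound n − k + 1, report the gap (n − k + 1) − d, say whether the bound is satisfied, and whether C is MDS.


Singleton RHS = n − k + 1 = 8, slack = -1, bound violated (no such code; not MDS).

Singleton bound: d ≤ n − k + 1.
Here n = 19, k = 12, so n − k + 1 = 8.
Given d = 9, check d ≤ 8: NO.
Slack = (n − k + 1) − d = -1.
The slack is negative: d = 9 exceeds n − k + 1 = 8 by 1, so the Singleton bound is violated and no linear [19, 12, 9]_3 code can exist. In particular it is not MDS (MDS requires d = n − k + 1 exactly).
Description: the claimed parameters are [19, 12, 9]_3; such a code would be impossible (violates the Singleton bound).


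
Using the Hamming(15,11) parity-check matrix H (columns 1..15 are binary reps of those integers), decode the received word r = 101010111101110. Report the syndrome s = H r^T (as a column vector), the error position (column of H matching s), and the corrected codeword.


s = (0, 1, 0, 0)^T, error position = 4, corrected codeword c = 101110111101110

Compute s = H r^T mod 2 one row at a time:
  s_1 = 1 + 1 + 1 + 0 + 1 + 1 + 1 + 0 = 6 ≡ 0 (mod 2).
  s_2 = 0 + 1 + 0 + 1 + 1 + 1 + 1 + 0 = 5 ≡ 1 (mod 2).
  s_3 = 0 + 1 + 0 + 1 + 1 + 0 + 1 + 0 = 4 ≡ 0 (mod 2).
  s_4 = 1 + 1 + 1 + 1 + 1 + 0 + 1 + 0 = 6 ≡ 0 (mod 2).
s = (0, 1, 0, 0)^T — this equals column 4 of H (binary 0100), so error is at position 4.
Correct: flip bit 4 of r = 101010111101110 to get c = 101110111101110.


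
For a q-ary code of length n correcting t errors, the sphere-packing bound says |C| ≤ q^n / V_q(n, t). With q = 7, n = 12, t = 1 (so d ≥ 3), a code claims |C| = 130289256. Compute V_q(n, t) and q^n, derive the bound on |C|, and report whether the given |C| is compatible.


V_q(n, t) = 73, q^n = 13841287201, Hamming bound = 189606673, |C| = 130289256 ≤ bound (satisfied).

Step 1: Compute V_q(n, t) = Σ_{j=0}^1 C(n, j) (q−1)^j.
  j = 0: C(12,0)·(6)^0 = 1·1 = 1.
  j = 1: C(12,1)·(6)^1 = 12·6 = 72.
  V_q(n, t) = 1 + 72 = 73.
Step 2: q^n = 7^12 = 13841287201.
Step 3: Hamming bound ⌊q^n / V_q(n,t)⌋ = ⌊13841287201/73⌋ = 189606673.
Step 4: Compare |C| = 130289256 to 189606673: satisfied.
The claimed |C| lies below the Hamming bound.


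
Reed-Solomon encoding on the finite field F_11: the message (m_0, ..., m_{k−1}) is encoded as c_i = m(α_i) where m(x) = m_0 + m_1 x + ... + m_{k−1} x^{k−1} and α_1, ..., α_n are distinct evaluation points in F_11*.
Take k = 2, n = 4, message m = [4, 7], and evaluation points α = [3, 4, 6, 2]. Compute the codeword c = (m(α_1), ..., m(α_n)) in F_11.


c = [3, 10, 2, 7]

Message polynomial: m(x) = 4 + 7·x (mod 11).
For each evaluation point α_i, compute m(α_i) mod 11:
  α_1 = 3: Horner steps 7 → 3, so m(3) = 3.
  α_2 = 4: Horner steps 7 → 10, so m(4) = 10.
  α_3 = 6: Horner steps 7 → 2, so m(6) = 2.
  α_4 = 2: Horner steps 7 → 7, so m(2) = 7.
Codeword c = [3, 10, 2, 7] ∈ F_11^4.


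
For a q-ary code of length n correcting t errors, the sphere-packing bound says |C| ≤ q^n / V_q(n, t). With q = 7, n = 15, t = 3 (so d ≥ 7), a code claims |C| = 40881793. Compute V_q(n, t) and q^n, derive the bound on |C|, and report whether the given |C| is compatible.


V_q(n, t) = 102151, q^n = 4747561509943, Hamming bound = 46475918, |C| = 40881793 ≤ bound (satisfied).

Step 1: Compute V_q(n, t) = Σ_{j=0}^3 C(n, j) (q−1)^j.
  j = 0: C(15,0)·(6)^0 = 1·1 = 1.
  j = 1: C(15,1)·(6)^1 = 15·6 = 90.
  j = 2: C(15,2)·(6)^2 = 105·36 = 3780.
  j = 3: C(15,3)·(6)^3 = 455·216 = 98280.
  V_q(n, t) = 1 + 90 + 3780 + 98280 = 102151.
Step 2: q^n = 7^15 = 4747561509943.
Step 3: Hamming bound ⌊q^n / V_q(n,t)⌋ = ⌊4747561509943/102151⌋ = 46475918.
Step 4: Compare |C| = 40881793 to 46475918: satisfied.
The claimed |C| lies below the Hamming bound.


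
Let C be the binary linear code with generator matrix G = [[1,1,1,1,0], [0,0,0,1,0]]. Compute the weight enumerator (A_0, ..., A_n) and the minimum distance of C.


Weight distribution: A_0 = 1, A_1 = 1, A_3 = 1, A_4 = 1. Minimum distance d = 1.

Enumerate all 2^2 = 4 messages m ∈ F_2^2.
For each, compute codeword c = mG in F_2^5, then tally its weight.
  m = 00 → c = 00000, weight = 0.
  m = 10 → c = 11110, weight = 4.
  m = 01 → c = 00010, weight = 1.
  m = 11 → c = 11100, weight = 3.
Tally weights:
  weight 0: 1 codewords.
  weight 1: 1 codewords.
  weight 3: 1 codewords.
  weight 4: 1 codewords.
Minimum distance d = smallest w > 0 with A_w > 0 = 1.
Sanity: Σ A_w = 4 = 2^2 = 4 ✓.


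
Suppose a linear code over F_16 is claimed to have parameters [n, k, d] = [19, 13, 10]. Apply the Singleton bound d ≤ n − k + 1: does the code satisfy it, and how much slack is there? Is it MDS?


Singleton RHS = n − k + 1 = 7, slack = -3, bound violated (no such code; not MDS).

Singleton bound: d ≤ n − k + 1.
Here n = 19, k = 13, so n − k + 1 = 7.
Given d = 10, check d ≤ 7: NO.
Slack = (n − k + 1) − d = -3.
The slack is negative: d = 10 exceeds n − k + 1 = 7 by 3, so the Singleton bound is violated and no linear [19, 13, 10]_16 code can exist. In particular it is not MDS (MDS requires d = n − k + 1 exactly).
Description: the claimed parameters are [19, 13, 10]_16; such a code would be impossible (violates the Singleton bound).


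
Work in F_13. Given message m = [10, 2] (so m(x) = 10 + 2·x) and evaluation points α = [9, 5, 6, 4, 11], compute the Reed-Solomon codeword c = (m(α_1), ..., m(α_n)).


c = [2, 7, 9, 5, 6]

Message polynomial: m(x) = 10 + 2·x (mod 13).
For each evaluation point α_i, compute m(α_i) mod 13:
  α_1 = 9: Horner steps 2 → 2, so m(9) = 2.
  α_2 = 5: Horner steps 2 → 7, so m(5) = 7.
  α_3 = 6: Horner steps 2 → 9, so m(6) = 9.
  α_4 = 4: Horner steps 2 → 5, so m(4) = 5.
  α_5 = 11: Horner steps 2 → 6, so m(11) = 6.
Codeword c = [2, 7, 9, 5, 6] ∈ F_13^5.


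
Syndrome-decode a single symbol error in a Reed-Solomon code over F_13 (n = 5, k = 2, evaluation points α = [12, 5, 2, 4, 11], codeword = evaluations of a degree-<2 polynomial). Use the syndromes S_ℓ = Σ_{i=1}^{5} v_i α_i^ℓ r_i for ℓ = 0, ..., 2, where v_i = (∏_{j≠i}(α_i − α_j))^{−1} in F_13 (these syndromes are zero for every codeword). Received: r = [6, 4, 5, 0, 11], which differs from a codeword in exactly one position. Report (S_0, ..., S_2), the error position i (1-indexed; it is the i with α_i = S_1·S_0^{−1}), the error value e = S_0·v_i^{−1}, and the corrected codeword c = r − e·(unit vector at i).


S = (4, 5, 3), error at position 5, error magnitude e = 9, c = [6, 4, 5, 0, 2].

Step 1: column multipliers v_i = (∏_{j≠i}(α_i − α_j))^{−1} mod 13.
  i = 1 (α = 12): (12−5)(12−2)(12−4)(12−11) = 7·10·8·1 = 560 ≡ 1, so v_1 = 1^{−1} = 1 (mod 13).
  i = 2 (α = 5): (5−12)(5−2)(5−4)(5−11) = (−7)·3·1·(−6) = 126 ≡ 9, so v_2 = 9^{−1} = 3 (mod 13).
  i = 3 (α = 2): (2−12)(2−5)(2−4)(2−11) = (−10)·(−3)·(−2)·(−9) = 540 ≡ 7, so v_3 = 7^{−1} = 2 (mod 13).
  i = 4 (α = 4): (4−12)(4−5)(4−2)(4−11) = (−8)·(−1)·2·(−7) = −112 ≡ 5, so v_4 = 5^{−1} = 8 (mod 13).
  i = 5 (α = 11): (11−12)(11−5)(11−2)(11−4) = (−1)·6·9·7 = −378 ≡ 12, so v_5 = 12^{−1} = 12 (mod 13).
  v = [1, 3, 2, 8, 12].
Step 2: syndromes of r = [6, 4, 5, 0, 11] (all sums mod 13).
  S_0 = Σ v_i r_i = 1·6 + 3·4 + 2·5 + 8·0 + 12·11 = 160 ≡ 4.
  S_1 = Σ v_i α_i r_i = 1·12·6 + 3·5·4 + 2·2·5 + 8·4·0 + 12·11·11 = 1604 ≡ 5.
  α_i^2 mod 13 = [1, 12, 4, 3, 4].
  S_2 = Σ v_i α_i^2 r_i = 1·1·6 + 3·12·4 + 2·4·5 + 8·3·0 + 12·4·11 = 718 ≡ 3.
  S = (4, 5, 3) ≠ 0, so r is not a codeword (an error is present).
Step 3: locate the error. For a single error e at position i, S_ℓ = v_i·e·α_i^ℓ, so α_err = S_1/S_0.
  S_0^{−1} = 4^{−1} = 10 (mod 13), so α_err = 5·10 = 50 ≡ 11 = α_5. Error position i = 5.
  Consistency check: S_2/S_1 = 3·8 = 24 ≡ 11 = α_err ✓ (single-error assumption holds).
Step 4: error magnitude e = S_0/v_5 = S_0·∏_{j≠5}(α_5 − α_j) = 4·12 = 48 ≡ 9 (mod 13).
Step 5: correct position 5: c_5 = r_5 − e = 11 − 9 ≡ 2 (mod 13). Hence c = [6, 4, 5, 0, 2].
  Check: interpolating c through the α_i gives m(x) = 10 + 4·x (degree < 2) with m(α_i) = c_i for every i, so c is indeed a codeword.


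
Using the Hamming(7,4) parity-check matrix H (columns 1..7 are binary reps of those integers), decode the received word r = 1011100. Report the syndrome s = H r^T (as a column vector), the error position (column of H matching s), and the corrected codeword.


s = (0, 1, 1)^T, error position = 3, corrected codeword c = 1001100

Compute s = H r^T mod 2 one row at a time:
  s_1 = 1 + 1 + 0 + 0 = 2 ≡ 0 (mod 2).
  s_2 = 0 + 1 + 0 + 0 = 1 ≡ 1 (mod 2).
  s_3 = 1 + 1 + 1 + 0 = 3 ≡ 1 (mod 2).
s = (0, 1, 1)^T — this equals column 3 of H (binary 011), so error is at position 3.
Correct: flip bit 3 of r = 1011100 to get c = 1001100.


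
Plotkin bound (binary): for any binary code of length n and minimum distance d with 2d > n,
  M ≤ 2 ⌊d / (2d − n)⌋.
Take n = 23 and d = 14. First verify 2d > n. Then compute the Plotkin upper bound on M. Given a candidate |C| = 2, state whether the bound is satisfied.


Plotkin bound M ≤ 4; given |C| = 2 ≤ bound (satisfied).

Check applicability: 2d = 28, n = 23.
2d − n = 5 > 0, so Plotkin applies.
Compute d/(2d−n) = 14/5 ≈ 2.8000.
⌊d/(2d−n)⌋ = 2.
Plotkin bound: M ≤ 2·2 = 4.
Given |C| = 2, check: satisfied.
This |C| is below the Plotkin bound.


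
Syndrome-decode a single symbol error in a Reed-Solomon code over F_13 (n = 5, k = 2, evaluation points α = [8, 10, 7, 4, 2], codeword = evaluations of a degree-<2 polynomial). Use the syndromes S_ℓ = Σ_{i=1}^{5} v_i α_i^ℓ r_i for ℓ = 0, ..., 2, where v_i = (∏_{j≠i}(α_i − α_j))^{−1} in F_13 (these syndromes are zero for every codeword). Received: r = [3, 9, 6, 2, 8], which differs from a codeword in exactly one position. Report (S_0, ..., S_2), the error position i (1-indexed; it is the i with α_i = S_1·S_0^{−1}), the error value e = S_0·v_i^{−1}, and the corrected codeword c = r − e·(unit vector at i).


S = (6, 8, 2), error at position 2, error magnitude e = 12, c = [3, 10, 6, 2, 8].

Step 1: column multipliers v_i = (∏_{j≠i}(α_i − α_j))^{−1} mod 13.
  i = 1 (α = 8): (8−10)(8−7)(8−4)(8−2) = (−2)·1·4·6 = −48 ≡ 4, so v_1 = 4^{−1} = 10 (mod 13).
  i = 2 (α = 10): (10−8)(10−7)(10−4)(10−2) = 2·3·6·8 = 288 ≡ 2, so v_2 = 2^{−1} = 7 (mod 13).
  i = 3 (α = 7): (7−8)(7−10)(7−4)(7−2) = (−1)·(−3)·3·5 = 45 ≡ 6, so v_3 = 6^{−1} = 11 (mod 13).
  i = 4 (α = 4): (4−8)(4−10)(4−7)(4−2) = (−4)·(−6)·(−3)·2 = −144 ≡ 12, so v_4 = 12^{−1} = 12 (mod 13).
  i = 5 (α = 2): (2−8)(2−10)(2−7)(2−4) = (−6)·(−8)·(−5)·(−2) = 480 ≡ 12, so v_5 = 12^{−1} = 12 (mod 13).
  v = [10, 7, 11, 12, 12].
Step 2: syndromes of r = [3, 9, 6, 2, 8] (all sums mod 13).
  S_0 = Σ v_i r_i = 10·3 + 7·9 + 11·6 + 12·2 + 12·8 = 279 ≡ 6.
  S_1 = Σ v_i α_i r_i = 10·8·3 + 7·10·9 + 11·7·6 + 12·4·2 + 12·2·8 = 1620 ≡ 8.
  α_i^2 mod 13 = [12, 9, 10, 3, 4].
  S_2 = Σ v_i α_i^2 r_i = 10·12·3 + 7·9·9 + 11·10·6 + 12·3·2 + 12·4·8 = 2043 ≡ 2.
  S = (6, 8, 2) ≠ 0, so r is not a codeword (an error is present).
Step 3: locate the error. For a single error e at position i, S_ℓ = v_i·e·α_i^ℓ, so α_err = S_1/S_0.
  S_0^{−1} = 6^{−1} = 11 (mod 13), so α_err = 8·11 = 88 ≡ 10 = α_2. Error position i = 2.
  Consistency check: S_2/S_1 = 2·5 = 10 ≡ 10 = α_err ✓ (single-error assumption holds).
Step 4: error magnitude e = S_0/v_2 = S_0·∏_{j≠2}(α_2 − α_j) = 6·2 = 12 ≡ 12 (mod 13).
Step 5: correct position 2: c_2 = r_2 − e = 9 − 12 ≡ 10 (mod 13). Hence c = [3, 10, 6, 2, 8].
  Check: interpolating c through the α_i gives m(x) = 1 + 10·x (degree < 2) with m(α_i) = c_i for every i, so c is indeed a codeword.


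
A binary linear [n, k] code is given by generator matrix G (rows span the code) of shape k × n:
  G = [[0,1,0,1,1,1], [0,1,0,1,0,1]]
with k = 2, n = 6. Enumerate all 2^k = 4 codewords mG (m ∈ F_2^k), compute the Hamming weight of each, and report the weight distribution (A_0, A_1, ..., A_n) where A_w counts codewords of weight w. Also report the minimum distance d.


Weight distribution: A_0 = 1, A_1 = 1, A_3 = 1, A_4 = 1. Minimum distance d = 1.

Enumerate all 2^2 = 4 messages m ∈ F_2^2.
For each, compute codeword c = mG in F_2^6, then tally its weight.
  m = 00 → c = 000000, weight = 0.
  m = 10 → c = 010111, weight = 4.
  m = 01 → c = 010101, weight = 3.
  m = 11 → c = 000010, weight = 1.
Tally weights:
  weight 0: 1 codewords.
  weight 1: 1 codewords.
  weight 3: 1 codewords.
  weight 4: 1 codewords.
Minimum distance d = smallest w > 0 with A_w > 0 = 1.
Sanity: Σ A_w = 4 = 2^2 = 4 ✓.


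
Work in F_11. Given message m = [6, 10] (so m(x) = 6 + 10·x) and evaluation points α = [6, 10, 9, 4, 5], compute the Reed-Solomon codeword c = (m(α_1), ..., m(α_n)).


c = [0, 7, 8, 2, 1]

Message polynomial: m(x) = 6 + 10·x (mod 11).
For each evaluation point α_i, compute m(α_i) mod 11:
  α_1 = 6: Horner steps 10 → 0, so m(6) = 0.
  α_2 = 10: Horner steps 10 → 7, so m(10) = 7.
  α_3 = 9: Horner steps 10 → 8, so m(9) = 8.
  α_4 = 4: Horner steps 10 → 2, so m(4) = 2.
  α_5 = 5: Horner steps 10 → 1, so m(5) = 1.
Codeword c = [0, 7, 8, 2, 1] ∈ F_11^5.


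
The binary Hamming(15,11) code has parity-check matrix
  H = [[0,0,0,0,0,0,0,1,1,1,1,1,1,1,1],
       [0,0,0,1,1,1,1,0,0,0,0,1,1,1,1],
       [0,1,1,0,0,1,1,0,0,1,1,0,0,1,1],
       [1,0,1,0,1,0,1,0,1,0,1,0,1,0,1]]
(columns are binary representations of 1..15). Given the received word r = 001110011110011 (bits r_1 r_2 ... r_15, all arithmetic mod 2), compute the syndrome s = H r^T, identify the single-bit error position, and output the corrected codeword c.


s = (0, 0, 1, 1)^T, error position = 3, corrected codeword c = 000110011110011

Compute s = H r^T mod 2 one row at a time:
  s_1 = 1 + 1 + 1 + 1 + 0 + 0 + 1 + 1 = 6 ≡ 0 (mod 2).
  s_2 = 1 + 1 + 0 + 0 + 0 + 0 + 1 + 1 = 4 ≡ 0 (mod 2).
  s_3 = 0 + 1 + 0 + 0 + 1 + 1 + 1 + 1 = 5 ≡ 1 (mod 2).
  s_4 = 0 + 1 + 1 + 0 + 1 + 1 + 0 + 1 = 5 ≡ 1 (mod 2).
s = (0, 0, 1, 1)^T — this equals column 3 of H (binary 0011), so error is at position 3.
Correct: flip bit 3 of r = 001110011110011 to get c = 000110011110011.


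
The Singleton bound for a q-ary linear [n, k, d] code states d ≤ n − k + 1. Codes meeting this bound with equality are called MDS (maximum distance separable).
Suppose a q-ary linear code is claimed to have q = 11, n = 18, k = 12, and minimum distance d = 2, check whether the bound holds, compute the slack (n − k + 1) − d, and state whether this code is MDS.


Singleton RHS = n − k + 1 = 7, slack = 5, bound satisfied, not MDS.

Singleton bound: d ≤ n − k + 1.
Here n = 18, k = 12, so n − k + 1 = 7.
Given d = 2, check d ≤ 7: YES.
Slack = (n − k + 1) − d = 5.
The code is NOT MDS (slack = 5 > 0).
Description: the claimed parameters are [18, 12, 2]_11; such a code would be non-MDS.


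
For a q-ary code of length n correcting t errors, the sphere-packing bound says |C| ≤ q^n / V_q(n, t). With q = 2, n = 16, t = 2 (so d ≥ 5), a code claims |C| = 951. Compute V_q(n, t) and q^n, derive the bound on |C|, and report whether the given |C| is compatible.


V_q(n, t) = 137, q^n = 65536, Hamming bound = 478, |C| = 951 > bound (violated).

Step 1: Compute V_q(n, t) = Σ_{j=0}^2 C(n, j) (q−1)^j.
  j = 0: C(16,0)·(1)^0 = 1·1 = 1.
  j = 1: C(16,1)·(1)^1 = 16·1 = 16.
  j = 2: C(16,2)·(1)^2 = 120·1 = 120.
  V_q(n, t) = 1 + 16 + 120 = 137.
Step 2: q^n = 2^16 = 65536.
Step 3: Hamming bound ⌊q^n / V_q(n,t)⌋ = ⌊65536/137⌋ = 478.
Step 4: Compare |C| = 951 to 478: violated.
The claimed |C| lies above the Hamming bound, so no 2-ary code of length 16 with d ≥ 5 can have 951 codewords.


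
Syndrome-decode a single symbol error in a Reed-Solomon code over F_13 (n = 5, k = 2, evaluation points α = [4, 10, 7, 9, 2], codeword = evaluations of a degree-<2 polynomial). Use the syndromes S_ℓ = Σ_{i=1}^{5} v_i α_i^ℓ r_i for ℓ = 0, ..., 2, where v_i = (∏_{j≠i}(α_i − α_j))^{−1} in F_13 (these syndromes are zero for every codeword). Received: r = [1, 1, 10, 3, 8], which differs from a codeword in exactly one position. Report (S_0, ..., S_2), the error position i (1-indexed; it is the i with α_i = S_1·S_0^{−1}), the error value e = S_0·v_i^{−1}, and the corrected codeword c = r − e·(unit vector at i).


S = (8, 2, 7), error at position 2, error magnitude e = 8, c = [1, 6, 10, 3, 8].

Step 1: column multipliers v_i = (∏_{j≠i}(α_i − α_j))^{−1} mod 13.
  i = 1 (α = 4): (4−10)(4−7)(4−9)(4−2) = (−6)·(−3)·(−5)·2 = −180 ≡ 2, so v_1 = 2^{−1} = 7 (mod 13).
  i = 2 (α = 10): (10−4)(10−7)(10−9)(10−2) = 6·3·1·8 = 144 ≡ 1, so v_2 = 1^{−1} = 1 (mod 13).
  i = 3 (α = 7): (7−4)(7−10)(7−9)(7−2) = 3·(−3)·(−2)·5 = 90 ≡ 12, so v_3 = 12^{−1} = 12 (mod 13).
  i = 4 (α = 9): (9−4)(9−10)(9−7)(9−2) = 5·(−1)·2·7 = −70 ≡ 8, so v_4 = 8^{−1} = 5 (mod 13).
  i = 5 (α = 2): (2−4)(2−10)(2−7)(2−9) = (−2)·(−8)·(−5)·(−7) = 560 ≡ 1, so v_5 = 1^{−1} = 1 (mod 13).
  v = [7, 1, 12, 5, 1].
Step 2: syndromes of r = [1, 1, 10, 3, 8] (all sums mod 13).
  S_0 = Σ v_i r_i = 7·1 + 1·1 + 12·10 + 5·3 + 1·8 = 151 ≡ 8.
  S_1 = Σ v_i α_i r_i = 7·4·1 + 1·10·1 + 12·7·10 + 5·9·3 + 1·2·8 = 1029 ≡ 2.
  α_i^2 mod 13 = [3, 9, 10, 3, 4].
  S_2 = Σ v_i α_i^2 r_i = 7·3·1 + 1·9·1 + 12·10·10 + 5·3·3 + 1·4·8 = 1307 ≡ 7.
  S = (8, 2, 7) ≠ 0, so r is not a codeword (an error is present).
Step 3: locate the error. For a single error e at position i, S_ℓ = v_i·e·α_i^ℓ, so α_err = S_1/S_0.
  S_0^{−1} = 8^{−1} = 5 (mod 13), so α_err = 2·5 = 10 ≡ 10 = α_2. Error position i = 2.
  Consistency check: S_2/S_1 = 7·7 = 49 ≡ 10 = α_err ✓ (single-error assumption holds).
Step 4: error magnitude e = S_0/v_2 = S_0·∏_{j≠2}(α_2 − α_j) = 8·1 = 8 ≡ 8 (mod 13).
Step 5: correct position 2: c_2 = r_2 − e = 1 − 8 ≡ 6 (mod 13). Hence c = [1, 6, 10, 3, 8].
  Check: interpolating c through the α_i gives m(x) = 2 + 3·x (degree < 2) with m(α_i) = c_i for every i, so c is indeed a codeword.


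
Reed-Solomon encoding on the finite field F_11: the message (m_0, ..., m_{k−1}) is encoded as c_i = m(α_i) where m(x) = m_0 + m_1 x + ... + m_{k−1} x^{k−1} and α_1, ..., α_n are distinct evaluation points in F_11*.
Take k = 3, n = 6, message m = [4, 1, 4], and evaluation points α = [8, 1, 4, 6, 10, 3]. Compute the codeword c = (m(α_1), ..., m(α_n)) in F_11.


c = [4, 9, 6, 0, 7, 10]

Message polynomial: m(x) = 4 + 1·x + 4·x^2 (mod 11).
For each evaluation point α_i, compute m(α_i) mod 11:
  α_1 = 8: Horner steps 4 → 0 → 4, so m(8) = 4.
  α_2 = 1: Horner steps 4 → 5 → 9, so m(1) = 9.
  α_3 = 4: Horner steps 4 → 6 → 6, so m(4) = 6.
  α_4 = 6: Horner steps 4 → 3 → 0, so m(6) = 0.
  α_5 = 10: Horner steps 4 → 8 → 7, so m(10) = 7.
  α_6 = 3: Horner steps 4 → 2 → 10, so m(3) = 10.
Codeword c = [4, 9, 6, 0, 7, 10] ∈ F_11^6.
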